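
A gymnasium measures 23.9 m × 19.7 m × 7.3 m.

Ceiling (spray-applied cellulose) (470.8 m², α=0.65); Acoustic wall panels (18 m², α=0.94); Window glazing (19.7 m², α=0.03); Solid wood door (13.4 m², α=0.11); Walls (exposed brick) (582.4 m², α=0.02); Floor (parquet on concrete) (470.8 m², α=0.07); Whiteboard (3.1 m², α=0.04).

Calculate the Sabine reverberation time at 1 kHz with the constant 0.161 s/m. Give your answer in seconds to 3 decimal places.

Equivalent absorption area: A = 470.8·0.65 + 18·0.94 + 19.7·0.03 + 13.4·0.11 + 582.4·0.02 + 470.8·0.07 + 3.1·0.04 = 369.733 m².
V = 23.9·19.7·7.3 = 3437.059 m³.
Sabine: RT60 = 0.161 × 3437.059 / 369.733 = 1.497 s.

1.497 s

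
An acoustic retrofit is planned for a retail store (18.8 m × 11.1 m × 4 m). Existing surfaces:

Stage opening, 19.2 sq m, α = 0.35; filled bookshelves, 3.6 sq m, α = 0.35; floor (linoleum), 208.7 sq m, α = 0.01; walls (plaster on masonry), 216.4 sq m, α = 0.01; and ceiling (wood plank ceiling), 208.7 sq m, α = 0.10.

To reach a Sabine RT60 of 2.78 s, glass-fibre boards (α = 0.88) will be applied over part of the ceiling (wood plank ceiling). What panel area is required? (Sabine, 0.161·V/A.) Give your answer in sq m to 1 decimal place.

19.5

A₁ = Σ Sᵢαᵢ = 19.2·0.35 + 3.6·0.35 + 208.7·0.01 + 216.4·0.01 + 208.7·0.10 = 33.101 sabins.
Required A₂ = 0.161·834.72/2.78 = 48.342 sabins.
Absorption to add: 48.342 − 33.101 = 15.241 sabins.
Each sq m of panel replacing the ceiling (wood plank ceiling) adds (0.88 − 0.10) = 0.78 sabins.
Area = ΔA/Δα = 15.241/0.78 = 19.5 sq m.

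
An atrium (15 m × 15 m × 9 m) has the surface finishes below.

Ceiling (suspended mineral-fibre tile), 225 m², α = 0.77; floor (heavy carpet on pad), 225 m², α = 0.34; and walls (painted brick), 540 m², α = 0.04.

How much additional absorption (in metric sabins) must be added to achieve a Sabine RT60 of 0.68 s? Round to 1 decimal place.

208.1 sabins

A₁ = Σ Sᵢαᵢ = 225·0.77 + 225·0.34 + 540·0.04 = 271.350 sabins.
Target A₂ = 0.161·2025/0.68 = 479.449 sabins (V = 2025 m³).
ΔA = A₂ − A₁ = 479.449 − 271.350 = 208.1 sabins.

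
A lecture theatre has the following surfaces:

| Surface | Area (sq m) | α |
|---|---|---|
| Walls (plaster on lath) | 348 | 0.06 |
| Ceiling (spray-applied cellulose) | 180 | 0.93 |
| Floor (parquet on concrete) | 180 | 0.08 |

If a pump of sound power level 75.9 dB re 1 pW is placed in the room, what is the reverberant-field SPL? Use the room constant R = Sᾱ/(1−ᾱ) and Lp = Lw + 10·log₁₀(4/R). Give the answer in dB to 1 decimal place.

Σ(Sᵢαᵢ) = 348·0.06 + 180·0.93 + 180·0.08 = 202.680; total area S = 708.0 sq m.
ᾱ = 202.680/708.0 = 0.2863; R = Sᾱ/(1−ᾱ) = 202.680/(1−0.2863) = 283.985 sq m.
Lp = Lw + 10 log₁₀(4/R) = 75.9 -18.51 = 57.4 dB.

57.4 dB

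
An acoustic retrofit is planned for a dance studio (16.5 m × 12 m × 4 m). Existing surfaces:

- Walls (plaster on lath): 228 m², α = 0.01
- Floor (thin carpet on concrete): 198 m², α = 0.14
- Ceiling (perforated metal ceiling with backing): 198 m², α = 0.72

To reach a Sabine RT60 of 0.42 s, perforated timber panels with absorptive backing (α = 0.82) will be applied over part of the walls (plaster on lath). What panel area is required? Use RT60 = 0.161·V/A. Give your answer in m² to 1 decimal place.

A₁ = Σ Sᵢαᵢ = 228×0.01 + 198×0.14 + 198×0.72 = 172.560 sabins.
V = 792 m³. Target absorption A₂ = 0.161 × 792 / 0.42 = 303.600 sabins.
ΔA needed = 303.600 − 172.560 = 131.040 sabins.
Each m² of panel replacing the walls (plaster on lath) adds (0.82 − 0.01) = 0.81 sabins.
Area = ΔA/Δα = 131.040/0.81 = 161.8 m².

161.8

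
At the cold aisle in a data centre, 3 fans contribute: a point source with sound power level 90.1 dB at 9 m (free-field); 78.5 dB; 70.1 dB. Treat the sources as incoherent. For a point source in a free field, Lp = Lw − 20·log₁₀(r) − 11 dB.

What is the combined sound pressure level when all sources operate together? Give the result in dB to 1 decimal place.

Source at 9 m: Lp = 90.1 − 20·log₁₀(9) − 11 = 60.0 dB.
Sum in the linear (power) domain: Σ 10^(Lᵢ/10) = 10^(60.0/10) + 10^(78.5/10) + 10^(70.1/10) = 8.203e+07.
Back to dB: 10·log₁₀ Σ = 79.1 dB.

79.1 dB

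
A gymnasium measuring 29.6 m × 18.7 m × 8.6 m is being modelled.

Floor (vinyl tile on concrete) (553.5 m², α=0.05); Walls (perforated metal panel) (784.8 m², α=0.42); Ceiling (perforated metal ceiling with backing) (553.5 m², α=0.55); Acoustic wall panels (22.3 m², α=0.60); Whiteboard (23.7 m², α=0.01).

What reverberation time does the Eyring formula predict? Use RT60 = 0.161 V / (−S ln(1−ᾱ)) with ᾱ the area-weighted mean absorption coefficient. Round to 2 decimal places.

S = Σ Sᵢ = 1937.8 m².
Absorption A = 553.5×0.05 + 784.8×0.42 + 553.5×0.55 + 22.3×0.60 + 23.7×0.01 = 675.333 sabins.
ᾱ = 675.333 / 1937.8 = 0.3485.
Eyring denominator: −S ln(1−ᾱ) = 830.304.
V = 29.6 × 18.7 × 8.6 = 4760.272 m³.
T = 0.161·V/[−S·ln(1−ᾱ)] = 0.161·4760.272/830.304 = 0.92 s.

0.92 s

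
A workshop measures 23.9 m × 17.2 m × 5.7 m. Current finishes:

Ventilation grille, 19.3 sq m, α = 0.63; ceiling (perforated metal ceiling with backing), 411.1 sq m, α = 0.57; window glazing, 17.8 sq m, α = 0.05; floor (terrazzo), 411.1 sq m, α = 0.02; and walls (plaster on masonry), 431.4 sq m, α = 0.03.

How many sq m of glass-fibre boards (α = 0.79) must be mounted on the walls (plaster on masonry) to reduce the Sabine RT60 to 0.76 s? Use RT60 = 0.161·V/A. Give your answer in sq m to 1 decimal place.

Summing Sᵢαᵢ: 12.159 + 234.327 + 0.890 + 8.222 + 12.942 → A₁ = 268.540 sabins.
V = 2343.156 m³. Target absorption A₂ = 0.161 × 2343.156 / 0.76 = 496.379 sabins.
ΔA needed = 496.379 − 268.540 = 227.839 sabins.
Net gain per sq m: Δα = 0.79 − 0.03 = 0.76.
Area = ΔA/Δα = 227.839/0.76 = 299.8 sq m.

299.8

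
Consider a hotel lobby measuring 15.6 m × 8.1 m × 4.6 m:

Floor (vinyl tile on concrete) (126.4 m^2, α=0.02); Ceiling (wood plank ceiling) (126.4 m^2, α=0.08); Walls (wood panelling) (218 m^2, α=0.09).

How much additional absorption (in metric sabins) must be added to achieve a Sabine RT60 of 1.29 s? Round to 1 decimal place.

A₁ = Σ Sᵢαᵢ = 126.4*0.02 + 126.4*0.08 + 218*0.09 = 32.260 sabins.
V = 581.256 m³. Required absorption A₂ = 0.161 × 581.256 / 1.29 = 72.544 sabins.
ΔA = A₂ − A₁ = 72.544 − 32.260 = 40.3 sabins.

40.3 sabins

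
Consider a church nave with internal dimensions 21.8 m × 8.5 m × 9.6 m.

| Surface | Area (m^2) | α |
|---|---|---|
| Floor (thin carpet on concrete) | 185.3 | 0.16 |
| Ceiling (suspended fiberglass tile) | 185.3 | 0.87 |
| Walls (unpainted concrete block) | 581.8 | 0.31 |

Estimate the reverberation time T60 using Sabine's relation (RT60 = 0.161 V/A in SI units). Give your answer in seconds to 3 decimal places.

0.772 sec

A = Σ Sᵢαᵢ = 185.3×0.16 + 185.3×0.87 + 581.8×0.31 = 371.217 sabins.
Room volume: 1778.88 m³.
T = 0.161 V/A = 0.161·1778.88/371.217 = 0.772 s.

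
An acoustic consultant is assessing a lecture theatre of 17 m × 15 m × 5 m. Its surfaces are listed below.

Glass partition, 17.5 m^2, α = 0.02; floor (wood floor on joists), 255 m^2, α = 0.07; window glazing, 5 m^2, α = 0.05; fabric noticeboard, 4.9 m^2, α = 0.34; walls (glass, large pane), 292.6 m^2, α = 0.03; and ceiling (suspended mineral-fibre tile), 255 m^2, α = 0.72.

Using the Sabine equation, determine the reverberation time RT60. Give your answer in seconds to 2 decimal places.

Summing Sᵢαᵢ: 0.350 + 17.850 + 0.250 + 1.666 + 8.778 + 183.600 → A = 212.494 sabins.
Volume V = 17 × 15 × 5 = 1275 m³.
RT60 = 0.161 · V / A = 0.161 × 1275 / 212.494 = 0.97 s.

0.97 seconds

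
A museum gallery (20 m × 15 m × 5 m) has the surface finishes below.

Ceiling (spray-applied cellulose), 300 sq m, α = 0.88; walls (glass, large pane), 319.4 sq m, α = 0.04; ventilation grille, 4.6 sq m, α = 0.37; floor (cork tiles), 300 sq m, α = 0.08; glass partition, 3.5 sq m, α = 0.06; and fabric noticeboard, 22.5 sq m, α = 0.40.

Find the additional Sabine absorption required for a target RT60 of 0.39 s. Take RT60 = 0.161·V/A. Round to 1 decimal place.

307.5 sabins

A₁ = Σ Sᵢαᵢ = 300·0.88 + 319.4·0.04 + 4.6·0.37 + 300·0.08 + 3.5·0.06 + 22.5·0.40 = 311.688 sabins.
Target A₂ = 0.161·1500/0.39 = 619.231 sabins (V = 1500 m³).
Additional absorption ΔA = 619.231 − 311.688 = 307.5 sabins.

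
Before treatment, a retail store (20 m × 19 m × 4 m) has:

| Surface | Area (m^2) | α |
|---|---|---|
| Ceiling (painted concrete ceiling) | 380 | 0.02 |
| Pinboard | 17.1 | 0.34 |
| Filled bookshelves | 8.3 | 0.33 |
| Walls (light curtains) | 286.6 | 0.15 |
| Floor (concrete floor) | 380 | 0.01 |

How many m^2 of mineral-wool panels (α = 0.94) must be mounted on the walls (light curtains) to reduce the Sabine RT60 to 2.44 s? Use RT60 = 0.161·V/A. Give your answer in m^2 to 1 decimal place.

Total absorption A₁ = 380×0.02 + 17.1×0.34 + 8.3×0.33 + 286.6×0.15 + 380×0.01
  = 7.600 + 5.814 + 2.739 + 42.990 + 3.800 = 62.943 m^2 sabins.
Required A₂ = 0.161·1520/2.44 = 100.295 sabins.
ΔA needed = 100.295 − 62.943 = 37.352 sabins.
Net gain per m^2: Δα = 0.94 − 0.15 = 0.79.
Panel area = 37.352 / 0.79 = 47.3 m^2.

47.3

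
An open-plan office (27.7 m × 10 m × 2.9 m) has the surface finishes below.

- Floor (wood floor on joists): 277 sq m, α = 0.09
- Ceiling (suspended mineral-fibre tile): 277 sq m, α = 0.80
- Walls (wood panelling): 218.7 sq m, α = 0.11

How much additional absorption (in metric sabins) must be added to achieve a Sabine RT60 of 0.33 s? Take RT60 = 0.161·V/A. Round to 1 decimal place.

121.3 sabins

Total absorption A₁ = 277*0.09 + 277*0.80 + 218.7*0.11
  = 24.930 + 221.600 + 24.057 = 270.587 sq m sabins.
For T = 0.33 s, need A₂ = 0.161·V/T = 0.161·803.3/0.33 = 391.913 sabins.
Additional absorption ΔA = 391.913 − 270.587 = 121.3 sabins.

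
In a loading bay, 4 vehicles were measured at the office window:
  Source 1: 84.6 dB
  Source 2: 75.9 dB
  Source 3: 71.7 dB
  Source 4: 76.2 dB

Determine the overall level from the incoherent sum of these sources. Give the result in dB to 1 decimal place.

85.8 dB

Σ 10^(Lᵢ/10) = 3.838e+08.
L_total = 10·log₁₀(3.838e+08) = 85.8 dB.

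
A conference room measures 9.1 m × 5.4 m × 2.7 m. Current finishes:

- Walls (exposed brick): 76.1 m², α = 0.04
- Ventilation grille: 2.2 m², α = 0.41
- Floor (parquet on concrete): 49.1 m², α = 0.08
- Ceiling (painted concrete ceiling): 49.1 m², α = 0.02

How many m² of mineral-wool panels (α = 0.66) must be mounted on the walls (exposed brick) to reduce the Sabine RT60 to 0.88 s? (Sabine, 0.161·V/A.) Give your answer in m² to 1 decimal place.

24.9

Total absorption A₁ = 76.1*0.04 + 2.2*0.41 + 49.1*0.08 + 49.1*0.02
  = 3.044 + 0.902 + 3.928 + 0.982 = 8.856 m² sabins.
Required A₂ = 0.161·132.678/0.88 = 24.274 sabins.
Absorption to add: 24.274 − 8.856 = 15.418 sabins.
Net gain per m²: Δα = 0.66 − 0.04 = 0.62.
Panel area = 15.418 / 0.62 = 24.9 m².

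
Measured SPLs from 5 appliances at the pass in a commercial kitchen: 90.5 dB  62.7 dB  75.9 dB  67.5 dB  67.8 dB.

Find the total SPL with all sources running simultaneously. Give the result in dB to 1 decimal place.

Sum in the linear (power) domain: Σ 10^(Lᵢ/10) = 10^(90.5/10) + 10^(62.7/10) + 10^(75.9/10) + 10^(67.5/10) + 10^(67.8/10) = 1.174e+09.
Combined level = 10 log₁₀(1.174e+09) = 90.7 dB.

90.7 dB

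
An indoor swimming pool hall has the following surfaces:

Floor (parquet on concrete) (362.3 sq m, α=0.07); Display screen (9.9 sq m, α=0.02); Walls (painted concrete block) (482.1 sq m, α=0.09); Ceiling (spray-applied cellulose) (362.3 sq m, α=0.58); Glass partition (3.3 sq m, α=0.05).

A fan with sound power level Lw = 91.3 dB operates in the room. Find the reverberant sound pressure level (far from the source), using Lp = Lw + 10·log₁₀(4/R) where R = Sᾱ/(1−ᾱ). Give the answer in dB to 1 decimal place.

71.7 dB

Σ(Sᵢαᵢ) = 362.3×0.07 + 9.9×0.02 + 482.1×0.09 + 362.3×0.58 + 3.3×0.05 = 279.247; total area S = 1219.9 sq m.
ᾱ = 0.2289, so room constant R = A/(1−ᾱ) = 362.141 sq m.
Lp = Lw + 10 log₁₀(4/R) = 91.3 -19.57 = 71.7 dB.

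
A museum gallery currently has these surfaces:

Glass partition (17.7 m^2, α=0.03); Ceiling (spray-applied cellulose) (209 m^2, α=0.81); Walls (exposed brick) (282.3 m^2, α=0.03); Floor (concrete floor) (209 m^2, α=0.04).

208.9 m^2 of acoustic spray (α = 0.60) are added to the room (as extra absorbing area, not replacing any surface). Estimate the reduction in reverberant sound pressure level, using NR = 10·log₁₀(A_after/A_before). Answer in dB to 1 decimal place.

Equivalent absorption area: A_before = 17.7*0.03 + 209*0.81 + 282.3*0.03 + 209*0.04 = 186.650 m^2.
Treatment contributes 208.9·0.60 = 125.340 sabins.
New total A_after = 311.990 sabins.
Reduction = 10 log₁₀(A_after/A_before) = 10 log₁₀(1.6715) = 2.2 dB.

2.2 dB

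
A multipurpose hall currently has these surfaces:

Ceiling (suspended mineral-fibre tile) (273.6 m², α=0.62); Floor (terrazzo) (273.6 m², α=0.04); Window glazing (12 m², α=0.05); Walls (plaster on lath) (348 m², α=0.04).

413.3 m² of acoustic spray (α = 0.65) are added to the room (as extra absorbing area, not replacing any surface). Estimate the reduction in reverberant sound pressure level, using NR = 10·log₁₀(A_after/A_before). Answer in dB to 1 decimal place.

Equivalent absorption area: A_before = 273.6*0.62 + 273.6*0.04 + 12*0.05 + 348*0.04 = 195.096 m².
Added absorption = 413.3 × 0.65 = 268.645 sabins.
New total A_after = 463.741 sabins.
Reduction = 10 log₁₀(A_after/A_before) = 10 log₁₀(2.3770) = 3.8 dB.

3.8 dB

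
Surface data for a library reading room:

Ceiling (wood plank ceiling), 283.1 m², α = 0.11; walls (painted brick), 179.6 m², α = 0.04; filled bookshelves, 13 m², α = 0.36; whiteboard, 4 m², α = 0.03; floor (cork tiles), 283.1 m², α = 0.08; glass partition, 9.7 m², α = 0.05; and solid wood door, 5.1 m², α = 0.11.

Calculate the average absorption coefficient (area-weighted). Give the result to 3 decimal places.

S = Σ Sᵢ = 283.1 + 179.6 + 13 + 4 + 283.1 + 9.7 + 5.1 = 777.6 m².
A = 283.1*0.11 + 179.6*0.04 + 13*0.36 + 4*0.03 + 283.1*0.08 + 9.7*0.05 + 5.1*0.11 = 66.819 sabins.
ᾱ = A/S = 0.086.

0.086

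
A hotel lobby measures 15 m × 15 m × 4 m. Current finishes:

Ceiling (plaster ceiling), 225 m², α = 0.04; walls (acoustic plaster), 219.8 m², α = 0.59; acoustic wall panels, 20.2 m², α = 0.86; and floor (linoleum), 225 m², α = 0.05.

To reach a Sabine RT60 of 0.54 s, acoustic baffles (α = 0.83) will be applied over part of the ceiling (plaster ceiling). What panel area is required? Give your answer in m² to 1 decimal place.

127.9

Summing Sᵢαᵢ: 9.000 + 129.682 + 17.372 + 11.250 → A₁ = 167.304 sabins.
Required A₂ = 0.161·900/0.54 = 268.333 sabins.
Absorption to add: 268.333 − 167.304 = 101.029 sabins.
Net gain per m²: Δα = 0.83 − 0.04 = 0.79.
Panel area = 101.029 / 0.79 = 127.9 m².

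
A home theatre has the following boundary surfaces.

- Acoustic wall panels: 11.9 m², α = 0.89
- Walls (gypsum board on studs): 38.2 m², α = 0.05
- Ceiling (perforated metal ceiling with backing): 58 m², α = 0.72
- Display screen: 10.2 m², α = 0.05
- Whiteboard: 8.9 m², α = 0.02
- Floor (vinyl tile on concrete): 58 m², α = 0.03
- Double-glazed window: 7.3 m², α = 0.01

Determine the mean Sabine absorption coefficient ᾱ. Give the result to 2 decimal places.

0.29

Total surface area S = 192.5 m².
A = 11.9×0.89 + 38.2×0.05 + 58×0.72 + 10.2×0.05 + 8.9×0.02 + 58×0.03 + 7.3×0.01 = 56.762 sabins.
ᾱ = 56.762 / 192.5 = 0.29.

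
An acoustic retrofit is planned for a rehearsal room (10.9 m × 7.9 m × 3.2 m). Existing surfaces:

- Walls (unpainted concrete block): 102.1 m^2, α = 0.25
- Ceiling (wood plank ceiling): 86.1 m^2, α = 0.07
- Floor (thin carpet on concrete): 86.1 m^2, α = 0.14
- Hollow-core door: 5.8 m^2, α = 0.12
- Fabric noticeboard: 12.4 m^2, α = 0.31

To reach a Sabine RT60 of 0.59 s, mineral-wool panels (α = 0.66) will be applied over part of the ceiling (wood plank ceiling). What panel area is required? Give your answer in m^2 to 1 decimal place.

Equivalent absorption area: A₁ = 102.1·0.25 + 86.1·0.07 + 86.1·0.14 + 5.8·0.12 + 12.4·0.31 = 48.146 m^2.
V = 275.552 m³. Target absorption A₂ = 0.161 × 275.552 / 0.59 = 75.193 sabins.
Absorption to add: 75.193 − 48.146 = 27.047 sabins.
Net gain per m^2: Δα = 0.66 − 0.07 = 0.59.
Panel area = 27.047 / 0.59 = 45.8 m^2.

45.8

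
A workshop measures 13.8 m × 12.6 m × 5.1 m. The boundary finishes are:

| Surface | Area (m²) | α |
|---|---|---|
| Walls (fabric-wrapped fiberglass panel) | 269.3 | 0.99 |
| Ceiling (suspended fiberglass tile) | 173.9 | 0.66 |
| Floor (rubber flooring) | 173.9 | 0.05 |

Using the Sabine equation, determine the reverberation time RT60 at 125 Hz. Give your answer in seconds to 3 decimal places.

Total absorption A = 269.3*0.99 + 173.9*0.66 + 173.9*0.05
  = 266.607 + 114.774 + 8.695 = 390.076 m² sabins.
V = 13.8·12.6·5.1 = 886.788 m³.
RT60 = 0.161 · V / A = 0.161 × 886.788 / 390.076 = 0.366 s.

0.366 sec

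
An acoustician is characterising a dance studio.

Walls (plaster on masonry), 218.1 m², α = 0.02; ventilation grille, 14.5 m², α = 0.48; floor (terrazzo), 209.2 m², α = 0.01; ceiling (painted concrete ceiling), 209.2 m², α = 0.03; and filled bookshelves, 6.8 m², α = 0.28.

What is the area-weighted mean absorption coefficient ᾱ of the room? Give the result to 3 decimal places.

Total surface area S = 657.8 m².
Weighted sum Σ Sα = 21.594.
ᾱ = 21.594 / 657.8 = 0.033.

0.033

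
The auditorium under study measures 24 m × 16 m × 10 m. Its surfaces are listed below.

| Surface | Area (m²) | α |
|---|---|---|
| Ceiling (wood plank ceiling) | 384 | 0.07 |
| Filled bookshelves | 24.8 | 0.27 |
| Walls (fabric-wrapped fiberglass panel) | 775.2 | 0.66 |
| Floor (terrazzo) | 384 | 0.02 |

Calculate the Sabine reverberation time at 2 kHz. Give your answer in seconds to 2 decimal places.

Summing Sᵢαᵢ: 26.880 + 6.696 + 511.632 + 7.680 → A = 552.888 sabins.
Volume V = 24 × 16 × 10 = 3840 m³.
RT60 = 0.161 · V / A = 0.161 × 3840 / 552.888 = 1.12 s.

1.12 s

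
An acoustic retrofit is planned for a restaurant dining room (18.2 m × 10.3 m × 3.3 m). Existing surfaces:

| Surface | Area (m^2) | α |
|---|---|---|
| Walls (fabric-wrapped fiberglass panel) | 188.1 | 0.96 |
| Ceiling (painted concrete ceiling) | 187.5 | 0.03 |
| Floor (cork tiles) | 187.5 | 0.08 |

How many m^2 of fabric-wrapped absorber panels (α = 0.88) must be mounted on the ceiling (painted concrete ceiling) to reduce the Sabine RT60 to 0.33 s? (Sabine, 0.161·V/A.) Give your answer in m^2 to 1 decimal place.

118.4

Summing Sᵢαᵢ: 180.576 + 5.625 + 15.000 → A₁ = 201.201 sabins.
V = 618.618 m³. Target absorption A₂ = 0.161 × 618.618 / 0.33 = 301.811 sabins.
Absorption to add: 301.811 − 201.201 = 100.610 sabins.
Net gain per m^2: Δα = 0.88 − 0.03 = 0.85.
Panel area = 100.610 / 0.85 = 118.4 m^2.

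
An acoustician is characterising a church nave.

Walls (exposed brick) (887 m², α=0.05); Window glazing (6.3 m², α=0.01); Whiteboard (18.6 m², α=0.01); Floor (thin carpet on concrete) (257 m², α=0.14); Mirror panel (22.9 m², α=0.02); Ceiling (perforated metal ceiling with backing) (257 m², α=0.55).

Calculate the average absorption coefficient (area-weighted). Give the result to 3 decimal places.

0.153

S = Σ Sᵢ = 887 + 6.3 + 18.6 + 257 + 22.9 + 257 = 1448.8 m².
A = 887·0.05 + 6.3·0.01 + 18.6·0.01 + 257·0.14 + 22.9·0.02 + 257·0.55 = 222.387 sabins.
ᾱ = A/S = 0.153.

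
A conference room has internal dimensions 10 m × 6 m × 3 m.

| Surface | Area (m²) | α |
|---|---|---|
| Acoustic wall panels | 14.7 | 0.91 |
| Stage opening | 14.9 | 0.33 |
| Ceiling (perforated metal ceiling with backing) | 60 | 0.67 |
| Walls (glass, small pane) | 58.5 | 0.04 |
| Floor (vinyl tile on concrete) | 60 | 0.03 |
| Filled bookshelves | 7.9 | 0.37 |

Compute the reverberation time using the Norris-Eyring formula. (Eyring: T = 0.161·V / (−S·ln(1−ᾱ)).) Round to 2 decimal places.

0.37 seconds

Total surface area S = 14.7 + 14.9 + 60 + 58.5 + 60 + 7.9 = 216.0 m².
Σ(Sᵢαᵢ) = 14.7×0.91 + 14.9×0.33 + 60×0.67 + 58.5×0.04 + 60×0.03 + 7.9×0.37 = 65.557.
ᾱ = 65.557 / 216.0 = 0.3035.
Eyring denominator: −S ln(1−ᾱ) = 78.124.
V = 10 × 6 × 3 = 180 m³.
T = 0.161·V/[−S·ln(1−ᾱ)] = 0.161·180/78.124 = 0.37 s.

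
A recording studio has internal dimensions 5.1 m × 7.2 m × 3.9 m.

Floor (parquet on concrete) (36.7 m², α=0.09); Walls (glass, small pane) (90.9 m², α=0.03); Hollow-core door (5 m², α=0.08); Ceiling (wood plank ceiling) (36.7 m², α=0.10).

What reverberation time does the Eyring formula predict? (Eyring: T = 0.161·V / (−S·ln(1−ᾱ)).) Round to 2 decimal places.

Total surface area S = 36.7 + 90.9 + 5 + 36.7 = 169.3 m².
Absorption A = 36.7×0.09 + 90.9×0.03 + 5×0.08 + 36.7×0.10 = 10.100 sabins.
ᾱ = 10.100 / 169.3 = 0.0597.
Eyring denominator: −S ln(1−ᾱ) = 10.421.
V = 5.1 × 7.2 × 3.9 = 143.208 m³.
RT60 = 0.161 × 143.208 / 10.421 = 2.21 s.

2.21 seconds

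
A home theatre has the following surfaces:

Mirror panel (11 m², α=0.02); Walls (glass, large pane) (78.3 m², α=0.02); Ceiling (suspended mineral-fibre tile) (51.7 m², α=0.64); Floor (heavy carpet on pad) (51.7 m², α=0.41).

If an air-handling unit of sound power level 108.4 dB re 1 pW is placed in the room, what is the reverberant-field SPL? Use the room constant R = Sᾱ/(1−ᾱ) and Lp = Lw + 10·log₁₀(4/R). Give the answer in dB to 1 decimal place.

95.4 dB

Σ(Sᵢαᵢ) = 11·0.02 + 78.3·0.02 + 51.7·0.64 + 51.7·0.41 = 56.071; total area S = 192.7 m².
ᾱ = 0.2910, so room constant R = A/(1−ᾱ) = 79.085 m².
Lp = Lw + 10 log₁₀(4/R) = 108.4 -12.96 = 95.4 dB.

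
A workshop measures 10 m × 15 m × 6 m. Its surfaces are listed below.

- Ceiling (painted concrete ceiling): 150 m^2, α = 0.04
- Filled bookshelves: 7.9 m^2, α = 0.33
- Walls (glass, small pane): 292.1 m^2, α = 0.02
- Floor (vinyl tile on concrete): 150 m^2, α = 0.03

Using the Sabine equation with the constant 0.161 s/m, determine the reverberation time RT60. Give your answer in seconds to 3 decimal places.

Equivalent absorption area: A = 150*0.04 + 7.9*0.33 + 292.1*0.02 + 150*0.03 = 18.949 m^2.
Volume V = 10 × 15 × 6 = 900 m³.
RT60 = 0.161 · V / A = 0.161 × 900 / 18.949 = 7.647 s.

7.647 s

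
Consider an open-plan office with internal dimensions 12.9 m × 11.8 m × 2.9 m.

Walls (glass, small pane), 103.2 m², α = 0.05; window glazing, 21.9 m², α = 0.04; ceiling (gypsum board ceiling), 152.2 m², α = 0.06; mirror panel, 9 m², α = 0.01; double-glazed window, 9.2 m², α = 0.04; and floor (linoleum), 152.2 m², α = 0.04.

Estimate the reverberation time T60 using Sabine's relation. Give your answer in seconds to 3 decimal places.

3.273 s

Summing Sᵢαᵢ: 5.160 + 0.876 + 9.132 + 0.090 + 0.368 + 6.088 → A = 21.714 sabins.
Volume V = 12.9 × 11.8 × 2.9 = 441.438 m³.
T = 0.161 V/A = 0.161·441.438/21.714 = 3.273 s.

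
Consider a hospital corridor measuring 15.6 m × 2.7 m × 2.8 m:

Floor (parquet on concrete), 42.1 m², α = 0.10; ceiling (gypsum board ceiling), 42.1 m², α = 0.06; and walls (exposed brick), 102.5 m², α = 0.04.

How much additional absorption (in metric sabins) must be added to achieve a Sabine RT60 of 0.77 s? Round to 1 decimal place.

13.8 sabins

Equivalent absorption area: A₁ = 42.1·0.10 + 42.1·0.06 + 102.5·0.04 = 10.836 m².
For T = 0.77 s, need A₂ = 0.161·V/T = 0.161·117.936/0.77 = 24.659 sabins.
Additional absorption ΔA = 24.659 − 10.836 = 13.8 sabins.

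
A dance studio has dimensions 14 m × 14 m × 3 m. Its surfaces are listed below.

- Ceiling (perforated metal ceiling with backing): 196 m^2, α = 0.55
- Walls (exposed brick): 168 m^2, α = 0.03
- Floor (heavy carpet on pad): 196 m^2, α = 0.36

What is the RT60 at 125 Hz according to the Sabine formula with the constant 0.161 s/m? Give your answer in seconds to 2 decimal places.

0.52 seconds

A = Σ Sᵢαᵢ = 196·0.55 + 168·0.03 + 196·0.36 = 183.400 sabins.
V = 14·14·3 = 588 m³.
RT60 = 0.161 · V / A = 0.161 × 588 / 183.400 = 0.52 s.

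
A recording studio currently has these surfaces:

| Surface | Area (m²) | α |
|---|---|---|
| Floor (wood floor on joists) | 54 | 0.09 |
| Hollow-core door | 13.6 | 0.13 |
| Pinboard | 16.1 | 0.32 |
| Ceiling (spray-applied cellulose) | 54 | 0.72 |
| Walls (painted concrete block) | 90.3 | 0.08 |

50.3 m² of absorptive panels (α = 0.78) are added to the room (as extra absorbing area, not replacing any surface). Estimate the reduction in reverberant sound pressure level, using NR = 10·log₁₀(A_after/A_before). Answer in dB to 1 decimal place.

Summing Sᵢαᵢ: 4.860 + 1.768 + 5.152 + 38.880 + 7.224 → A_before = 57.884 sabins.
Added absorption = 50.3 × 0.78 = 39.234 sabins.
A_after = 57.884 + 39.234 = 97.118 sabins.
NR = 10·log₁₀(97.118/57.884) = 2.2 dB.

2.2 dB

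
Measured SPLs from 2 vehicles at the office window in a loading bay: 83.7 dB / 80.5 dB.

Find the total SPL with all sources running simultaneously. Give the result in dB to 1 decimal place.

Converting to relative power and adding: 10^(83.7/10) + 10^(80.5/10) = 3.466e+08.
Combined level = 10 log₁₀(3.466e+08) = 85.4 dB.

85.4 dB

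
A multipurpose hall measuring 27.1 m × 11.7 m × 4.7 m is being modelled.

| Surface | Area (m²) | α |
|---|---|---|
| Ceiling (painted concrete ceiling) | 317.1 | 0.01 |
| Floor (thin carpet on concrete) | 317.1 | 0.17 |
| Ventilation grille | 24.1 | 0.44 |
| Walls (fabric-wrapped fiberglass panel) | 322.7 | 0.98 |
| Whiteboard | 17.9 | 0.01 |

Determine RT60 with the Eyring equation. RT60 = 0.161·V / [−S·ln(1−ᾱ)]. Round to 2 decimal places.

0.49 seconds

S = Σ Sᵢ = 998.9 m².
Σ(Sᵢαᵢ) = 317.1·0.01 + 317.1·0.17 + 24.1·0.44 + 322.7·0.98 + 17.9·0.01 = 384.107.
ᾱ = 384.107 / 998.9 = 0.3845.
Eyring denominator: −S ln(1−ᾱ) = 484.786.
V = 27.1 × 11.7 × 4.7 = 1490.229 m³.
RT60 = 0.161 × 1490.229 / 484.786 = 0.49 s.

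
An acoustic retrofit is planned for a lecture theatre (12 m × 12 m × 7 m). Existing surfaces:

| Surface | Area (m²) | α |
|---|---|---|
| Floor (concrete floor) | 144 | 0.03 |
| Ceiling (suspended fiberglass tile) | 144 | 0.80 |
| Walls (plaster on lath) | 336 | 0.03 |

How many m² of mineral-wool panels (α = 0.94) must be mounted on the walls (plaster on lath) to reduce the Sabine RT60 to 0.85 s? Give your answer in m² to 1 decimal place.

67.4

A₁ = Σ Sᵢαᵢ = 144×0.03 + 144×0.80 + 336×0.03 = 129.600 sabins.
Required A₂ = 0.161·1008/0.85 = 190.927 sabins.
Absorption to add: 190.927 − 129.600 = 61.327 sabins.
Each m² of panel replacing the walls (plaster on lath) adds (0.94 − 0.03) = 0.91 sabins.
Area = ΔA/Δα = 61.327/0.91 = 67.4 m².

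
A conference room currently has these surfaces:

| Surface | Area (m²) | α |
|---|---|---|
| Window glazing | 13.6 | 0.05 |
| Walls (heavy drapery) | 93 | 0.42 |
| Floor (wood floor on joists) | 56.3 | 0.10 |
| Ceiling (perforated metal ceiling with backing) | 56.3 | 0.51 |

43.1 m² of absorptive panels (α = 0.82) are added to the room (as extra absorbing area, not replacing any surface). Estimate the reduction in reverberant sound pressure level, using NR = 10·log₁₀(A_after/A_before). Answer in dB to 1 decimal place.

1.7 dB

A_before = Σ Sᵢαᵢ = 13.6*0.05 + 93*0.42 + 56.3*0.10 + 56.3*0.51 = 74.083 sabins.
Added absorption = 43.1 × 0.82 = 35.342 sabins.
New total A_after = 109.425 sabins.
NR = 10·log₁₀(109.425/74.083) = 1.7 dB.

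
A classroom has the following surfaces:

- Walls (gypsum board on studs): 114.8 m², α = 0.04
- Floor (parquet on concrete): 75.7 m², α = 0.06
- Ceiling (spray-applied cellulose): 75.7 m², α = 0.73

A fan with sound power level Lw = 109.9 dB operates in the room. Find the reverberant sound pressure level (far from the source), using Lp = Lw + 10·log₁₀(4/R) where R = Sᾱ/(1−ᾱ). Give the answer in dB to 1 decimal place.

96.6 dB

Σ(Sᵢαᵢ) = 114.8×0.04 + 75.7×0.06 + 75.7×0.73 = 64.395; total area S = 266.2 m².
ᾱ = 64.395/266.2 = 0.2419; R = Sᾱ/(1−ᾱ) = 64.395/(1−0.2419) = 84.943 m².
Lp = Lw + 10 log₁₀(4/R) = 109.9 -13.27 = 96.6 dB.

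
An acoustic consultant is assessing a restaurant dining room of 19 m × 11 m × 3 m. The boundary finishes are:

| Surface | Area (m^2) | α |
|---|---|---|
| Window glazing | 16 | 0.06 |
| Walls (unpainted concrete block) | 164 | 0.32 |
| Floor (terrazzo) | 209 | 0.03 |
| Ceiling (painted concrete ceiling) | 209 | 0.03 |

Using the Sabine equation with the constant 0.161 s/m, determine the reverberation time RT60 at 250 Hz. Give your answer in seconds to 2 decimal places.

1.53 s

A = Σ Sᵢαᵢ = 16*0.06 + 164*0.32 + 209*0.03 + 209*0.03 = 65.980 sabins.
Volume V = 19 × 11 × 3 = 627 m³.
Sabine: RT60 = 0.161 × 627 / 65.980 = 1.53 s.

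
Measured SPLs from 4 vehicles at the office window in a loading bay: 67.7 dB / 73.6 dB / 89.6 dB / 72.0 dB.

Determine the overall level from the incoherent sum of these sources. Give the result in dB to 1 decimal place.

Converting to relative power and adding: 10^(67.7/10) + 10^(73.6/10) + 10^(89.6/10) + 10^(72.0/10) = 9.567e+08.
Back to dB: 10·log₁₀ Σ = 89.8 dB.

89.8 dB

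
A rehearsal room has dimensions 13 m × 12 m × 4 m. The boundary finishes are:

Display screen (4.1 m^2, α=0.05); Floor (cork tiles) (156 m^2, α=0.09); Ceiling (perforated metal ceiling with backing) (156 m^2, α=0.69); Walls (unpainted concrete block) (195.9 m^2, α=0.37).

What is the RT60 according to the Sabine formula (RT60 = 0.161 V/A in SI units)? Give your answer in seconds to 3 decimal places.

A = Σ Sᵢαᵢ = 4.1×0.05 + 156×0.09 + 156×0.69 + 195.9×0.37 = 194.368 sabins.
Volume V = 13 × 12 × 4 = 624 m³.
Sabine: RT60 = 0.161 × 624 / 194.368 = 0.517 s.

0.517 sec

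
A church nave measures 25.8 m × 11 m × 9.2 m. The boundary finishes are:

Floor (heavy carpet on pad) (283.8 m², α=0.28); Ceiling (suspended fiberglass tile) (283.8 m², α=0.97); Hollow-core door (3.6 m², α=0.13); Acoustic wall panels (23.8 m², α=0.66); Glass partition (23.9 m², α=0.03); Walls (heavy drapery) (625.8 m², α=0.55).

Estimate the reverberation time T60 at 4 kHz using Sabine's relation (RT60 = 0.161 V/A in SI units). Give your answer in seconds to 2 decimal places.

A = Σ Sᵢαᵢ = 283.8·0.28 + 283.8·0.97 + 3.6·0.13 + 23.8·0.66 + 23.9·0.03 + 625.8·0.55 = 715.833 sabins.
Volume V = 25.8 × 11 × 9.2 = 2610.96 m³.
T = 0.161 V/A = 0.161·2610.96/715.833 = 0.59 s.

0.59 sec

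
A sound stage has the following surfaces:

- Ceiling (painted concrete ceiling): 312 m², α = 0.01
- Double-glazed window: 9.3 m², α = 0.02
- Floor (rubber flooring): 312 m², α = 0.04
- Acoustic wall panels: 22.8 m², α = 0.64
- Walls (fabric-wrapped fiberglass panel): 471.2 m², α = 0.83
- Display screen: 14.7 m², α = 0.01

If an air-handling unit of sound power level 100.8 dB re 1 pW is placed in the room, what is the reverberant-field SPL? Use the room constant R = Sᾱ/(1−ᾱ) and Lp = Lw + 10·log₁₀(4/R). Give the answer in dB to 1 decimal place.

A = 421.621 sabins; S = 1142.0 m².
ᾱ = 0.3692, so room constant R = A/(1−ᾱ) = 668.391 m².
Lp = 100.8 + 10·log₁₀(4/668.391) = 100.8 + (-22.23) = 78.6 dB.

78.6 dB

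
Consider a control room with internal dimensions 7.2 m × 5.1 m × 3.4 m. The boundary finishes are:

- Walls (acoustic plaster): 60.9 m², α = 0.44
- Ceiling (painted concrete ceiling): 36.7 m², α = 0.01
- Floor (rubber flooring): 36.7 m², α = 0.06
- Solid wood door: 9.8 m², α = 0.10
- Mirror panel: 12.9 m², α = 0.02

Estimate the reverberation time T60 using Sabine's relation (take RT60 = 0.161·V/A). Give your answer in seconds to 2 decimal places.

0.66 seconds

Total absorption A = 60.9×0.44 + 36.7×0.01 + 36.7×0.06 + 9.8×0.10 + 12.9×0.02
  = 26.796 + 0.367 + 2.202 + 0.980 + 0.258 = 30.603 m² sabins.
Volume V = 7.2 × 5.1 × 3.4 = 124.848 m³.
Sabine: RT60 = 0.161 × 124.848 / 30.603 = 0.66 s.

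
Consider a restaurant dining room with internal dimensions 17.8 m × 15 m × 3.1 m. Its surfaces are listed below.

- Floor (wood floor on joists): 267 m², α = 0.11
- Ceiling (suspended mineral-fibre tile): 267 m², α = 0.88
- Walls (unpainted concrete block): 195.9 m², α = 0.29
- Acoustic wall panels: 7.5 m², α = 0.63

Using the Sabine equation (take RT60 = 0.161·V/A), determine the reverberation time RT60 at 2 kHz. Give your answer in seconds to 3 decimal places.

A = Σ Sᵢαᵢ = 267·0.11 + 267·0.88 + 195.9·0.29 + 7.5·0.63 = 325.866 sabins.
Room volume: 827.7 m³.
RT60 = 0.161 · V / A = 0.161 × 827.7 / 325.866 = 0.409 s.

0.409 sec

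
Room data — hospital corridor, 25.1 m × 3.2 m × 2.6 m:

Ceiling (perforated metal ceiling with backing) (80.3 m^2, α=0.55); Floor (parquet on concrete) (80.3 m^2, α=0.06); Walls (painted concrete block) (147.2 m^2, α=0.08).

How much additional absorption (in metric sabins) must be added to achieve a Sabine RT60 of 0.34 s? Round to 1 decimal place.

38.1 sabins

Equivalent absorption area: A₁ = 80.3×0.55 + 80.3×0.06 + 147.2×0.08 = 60.759 m^2.
Target A₂ = 0.161·208.832/0.34 = 98.888 sabins (V = 208.832 m³).
Shortfall: 98.888 − 60.759 = 38.1 sabins.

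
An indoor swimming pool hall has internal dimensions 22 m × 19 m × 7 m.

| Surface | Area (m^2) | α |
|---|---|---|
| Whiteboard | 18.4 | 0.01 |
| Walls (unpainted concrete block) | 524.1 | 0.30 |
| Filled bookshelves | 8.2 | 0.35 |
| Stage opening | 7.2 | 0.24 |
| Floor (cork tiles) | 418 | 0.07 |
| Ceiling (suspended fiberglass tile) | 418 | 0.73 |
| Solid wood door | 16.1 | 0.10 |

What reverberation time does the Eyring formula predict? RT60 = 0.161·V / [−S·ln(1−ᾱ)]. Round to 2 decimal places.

S = Σ Sᵢ = 1410.0 m^2.
Absorption A = 18.4×0.01 + 524.1×0.30 + 8.2×0.35 + 7.2×0.24 + 418×0.07 + 418×0.73 + 16.1×0.10 = 498.022 sabins.
ᾱ = 498.022 / 1410.0 = 0.3532.
−S·ln(1−ᾱ) = −1410.0 × ln(1 − 0.3532) = 614.363.
V = 22 × 19 × 7 = 2926 m³.
T = 0.161·V/[−S·ln(1−ᾱ)] = 0.161·2926/614.363 = 0.77 s.

0.77 seconds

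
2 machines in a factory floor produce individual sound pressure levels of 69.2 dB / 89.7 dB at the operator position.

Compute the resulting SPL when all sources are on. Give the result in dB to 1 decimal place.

Converting to relative power and adding: 10^(69.2/10) + 10^(89.7/10) = 9.416e+08.
Back to dB: 10·log₁₀ Σ = 89.7 dB.

89.7 dB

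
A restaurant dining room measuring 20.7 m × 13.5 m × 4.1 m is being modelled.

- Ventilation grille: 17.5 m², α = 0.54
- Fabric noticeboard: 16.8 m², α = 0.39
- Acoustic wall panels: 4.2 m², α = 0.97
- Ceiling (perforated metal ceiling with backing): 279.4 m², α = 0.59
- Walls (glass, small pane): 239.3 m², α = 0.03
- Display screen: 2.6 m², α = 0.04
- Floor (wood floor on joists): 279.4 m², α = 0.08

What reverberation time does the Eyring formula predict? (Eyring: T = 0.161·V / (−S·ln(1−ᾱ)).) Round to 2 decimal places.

0.74 s

Total surface area S = 17.5 + 16.8 + 4.2 + 279.4 + 239.3 + 2.6 + 279.4 = 839.2 m².
Absorption A = 17.5·0.54 + 16.8·0.39 + 4.2·0.97 + 279.4·0.59 + 239.3·0.03 + 2.6·0.04 + 279.4·0.08 = 214.557 sabins.
ᾱ = 214.557 / 839.2 = 0.2557.
−S·ln(1−ᾱ) = −839.2 × ln(1 − 0.2557) = 247.825.
V = 20.7 × 13.5 × 4.1 = 1145.745 m³.
RT60 = 0.161 × 1145.745 / 247.825 = 0.74 s.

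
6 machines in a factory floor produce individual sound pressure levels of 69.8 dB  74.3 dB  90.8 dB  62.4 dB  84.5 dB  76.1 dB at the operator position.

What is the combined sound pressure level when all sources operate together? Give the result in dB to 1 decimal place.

91.9 dB

Σ 10^(Lᵢ/10) = 1.563e+09.
L_total = 10·log₁₀(1.563e+09) = 91.9 dB.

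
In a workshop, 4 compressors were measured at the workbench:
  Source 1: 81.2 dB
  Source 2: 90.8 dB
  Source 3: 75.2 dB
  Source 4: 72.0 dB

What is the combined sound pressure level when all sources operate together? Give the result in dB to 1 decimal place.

Converting to relative power and adding: 10^(81.2/10) + 10^(90.8/10) + 10^(75.2/10) + 10^(72.0/10) = 1.383e+09.
Back to dB: 10·log₁₀ Σ = 91.4 dB.

91.4 dB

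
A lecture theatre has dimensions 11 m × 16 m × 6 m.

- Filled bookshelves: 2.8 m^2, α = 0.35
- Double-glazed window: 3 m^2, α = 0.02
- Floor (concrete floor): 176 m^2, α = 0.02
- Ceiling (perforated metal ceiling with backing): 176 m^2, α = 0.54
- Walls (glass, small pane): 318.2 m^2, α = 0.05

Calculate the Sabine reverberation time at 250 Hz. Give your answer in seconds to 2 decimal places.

A = Σ Sᵢαᵢ = 2.8*0.35 + 3*0.02 + 176*0.02 + 176*0.54 + 318.2*0.05 = 115.510 sabins.
Volume V = 11 × 16 × 6 = 1056 m³.
RT60 = 0.161 · V / A = 0.161 × 1056 / 115.510 = 1.47 s.

1.47 s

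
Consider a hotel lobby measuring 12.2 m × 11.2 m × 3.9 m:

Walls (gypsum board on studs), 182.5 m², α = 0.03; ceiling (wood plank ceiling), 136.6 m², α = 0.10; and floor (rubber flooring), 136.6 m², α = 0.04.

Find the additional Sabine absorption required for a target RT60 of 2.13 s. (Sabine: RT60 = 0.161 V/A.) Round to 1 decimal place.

15.7 sabins

Summing Sᵢαᵢ: 5.475 + 13.660 + 5.464 → A₁ = 24.599 sabins.
For T = 2.13 s, need A₂ = 0.161·V/T = 0.161·532.896/2.13 = 40.280 sabins.
Shortfall: 40.280 − 24.599 = 15.7 sabins.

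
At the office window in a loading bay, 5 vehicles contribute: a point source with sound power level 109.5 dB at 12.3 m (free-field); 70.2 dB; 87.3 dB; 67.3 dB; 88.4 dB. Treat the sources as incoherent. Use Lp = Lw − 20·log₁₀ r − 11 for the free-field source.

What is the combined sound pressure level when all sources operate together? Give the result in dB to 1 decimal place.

91.1 dB

Source at 12.3 m: Lp = 109.5 − 20·log₁₀(12.3) − 11 = 76.7 dB.
Sum in the linear (power) domain: Σ 10^(Lᵢ/10) = 10^(76.7/10) + 10^(70.2/10) + 10^(87.3/10) + 10^(67.3/10) + 10^(88.4/10) = 1.291e+09.
Combined level = 10 log₁₀(1.291e+09) = 91.1 dB.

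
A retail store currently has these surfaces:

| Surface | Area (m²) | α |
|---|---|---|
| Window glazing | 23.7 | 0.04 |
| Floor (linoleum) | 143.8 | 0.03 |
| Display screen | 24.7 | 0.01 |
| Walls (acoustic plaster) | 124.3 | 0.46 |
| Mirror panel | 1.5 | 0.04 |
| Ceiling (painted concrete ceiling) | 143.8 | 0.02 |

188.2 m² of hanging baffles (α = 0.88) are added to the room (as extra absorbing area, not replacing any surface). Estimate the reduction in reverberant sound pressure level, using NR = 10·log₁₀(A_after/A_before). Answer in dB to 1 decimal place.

A_before = Σ Sᵢαᵢ = 23.7×0.04 + 143.8×0.03 + 24.7×0.01 + 124.3×0.46 + 1.5×0.04 + 143.8×0.02 = 65.623 sabins.
Added absorption = 188.2 × 0.88 = 165.616 sabins.
A_after = 65.623 + 165.616 = 231.239 sabins.
NR = 10·log₁₀(231.239/65.623) = 5.5 dB.

5.5 dB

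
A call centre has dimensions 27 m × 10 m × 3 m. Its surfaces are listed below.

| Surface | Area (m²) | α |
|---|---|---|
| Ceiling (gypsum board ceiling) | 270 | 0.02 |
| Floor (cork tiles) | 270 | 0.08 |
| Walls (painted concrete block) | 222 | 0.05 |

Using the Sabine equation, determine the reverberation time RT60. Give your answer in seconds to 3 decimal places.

Total absorption A = 270·0.02 + 270·0.08 + 222·0.05
  = 5.400 + 21.600 + 11.100 = 38.100 m² sabins.
Room volume: 810 m³.
T = 0.161 V/A = 0.161·810/38.100 = 3.423 s.

3.423 s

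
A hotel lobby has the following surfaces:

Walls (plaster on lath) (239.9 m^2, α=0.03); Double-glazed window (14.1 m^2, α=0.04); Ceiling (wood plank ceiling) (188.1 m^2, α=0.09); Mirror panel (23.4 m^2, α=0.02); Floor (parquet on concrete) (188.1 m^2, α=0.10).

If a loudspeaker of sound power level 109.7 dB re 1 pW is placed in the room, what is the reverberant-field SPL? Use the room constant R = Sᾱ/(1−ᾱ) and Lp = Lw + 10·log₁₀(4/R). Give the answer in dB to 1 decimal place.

99.0 dB

A = 43.968 sabins; S = 653.6 m^2.
ᾱ = 43.968/653.6 = 0.0673; R = Sᾱ/(1−ᾱ) = 43.968/(1−0.0673) = 47.141 m^2.
Lp = Lw + 10 log₁₀(4/R) = 109.7 -10.71 = 99.0 dB.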